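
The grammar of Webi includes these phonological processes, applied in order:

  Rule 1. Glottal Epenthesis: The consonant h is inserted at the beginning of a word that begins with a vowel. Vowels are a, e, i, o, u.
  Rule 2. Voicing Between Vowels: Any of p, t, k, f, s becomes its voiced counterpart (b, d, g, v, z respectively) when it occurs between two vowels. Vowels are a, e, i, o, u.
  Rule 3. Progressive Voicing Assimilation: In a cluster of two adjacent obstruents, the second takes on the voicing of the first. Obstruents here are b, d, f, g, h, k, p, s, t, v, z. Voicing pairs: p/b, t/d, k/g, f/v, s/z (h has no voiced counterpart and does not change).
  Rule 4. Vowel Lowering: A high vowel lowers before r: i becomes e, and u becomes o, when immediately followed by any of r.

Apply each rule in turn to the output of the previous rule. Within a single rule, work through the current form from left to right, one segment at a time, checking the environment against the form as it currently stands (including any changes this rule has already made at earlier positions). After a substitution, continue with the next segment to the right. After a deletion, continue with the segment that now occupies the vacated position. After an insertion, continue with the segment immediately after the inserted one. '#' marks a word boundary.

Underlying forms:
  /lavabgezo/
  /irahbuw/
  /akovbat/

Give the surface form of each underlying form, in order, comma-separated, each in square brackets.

[lavabgezo], [herahpuw], [hagovbat]

/lavabgezo/:
  Rule 1 Glottal Epenthesis: no change — [lavabgezo]
  Rule 2 Voicing Between Vowels: no change — [lavabgezo]
  Rule 3 Progressive Voicing Assimilation: no change — [lavabgezo]
  Rule 4 Vowel Lowering: no change — [lavabgezo]
/irahbuw/:
  Rule 1 Glottal Epenthesis: [irahbuw] → [hirahbuw]
  Rule 2 Voicing Between Vowels: no change — [hirahbuw]
  Rule 3 Progressive Voicing Assimilation: [hirahbuw] → [hirahpuw]
  Rule 4 Vowel Lowering: [hirahpuw] → [herahpuw]
/akovbat/:
  Rule 1 Glottal Epenthesis: [akovbat] → [hakovbat]
  Rule 2 Voicing Between Vowels: [hakovbat] → [hagovbat]
  Rule 3 Progressive Voicing Assimilation: no change — [hagovbat]
  Rule 4 Vowel Lowering: no change — [hagovbat]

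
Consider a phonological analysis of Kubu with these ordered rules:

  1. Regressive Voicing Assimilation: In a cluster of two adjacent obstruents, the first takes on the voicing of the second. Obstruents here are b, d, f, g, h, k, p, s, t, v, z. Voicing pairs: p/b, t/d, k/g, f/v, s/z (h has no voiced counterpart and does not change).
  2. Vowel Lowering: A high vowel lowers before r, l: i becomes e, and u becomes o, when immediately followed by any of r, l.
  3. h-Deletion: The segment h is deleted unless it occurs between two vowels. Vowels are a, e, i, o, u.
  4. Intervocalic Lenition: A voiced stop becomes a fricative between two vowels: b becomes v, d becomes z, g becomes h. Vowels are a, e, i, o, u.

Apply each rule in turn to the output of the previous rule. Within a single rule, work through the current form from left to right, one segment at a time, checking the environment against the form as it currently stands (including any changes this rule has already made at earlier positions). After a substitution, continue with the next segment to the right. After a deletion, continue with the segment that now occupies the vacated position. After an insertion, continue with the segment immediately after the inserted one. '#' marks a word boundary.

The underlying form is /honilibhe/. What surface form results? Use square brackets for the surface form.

1 Regressive Voicing Assimilation: [honilibhe] → [honiliphe]
2 Vowel Lowering: [honiliphe] → [honeliphe]
3 h-Deletion: [honeliphe] → [onelipe]
4 Intervocalic Lenition: no change — [onelipe]

[onelipe]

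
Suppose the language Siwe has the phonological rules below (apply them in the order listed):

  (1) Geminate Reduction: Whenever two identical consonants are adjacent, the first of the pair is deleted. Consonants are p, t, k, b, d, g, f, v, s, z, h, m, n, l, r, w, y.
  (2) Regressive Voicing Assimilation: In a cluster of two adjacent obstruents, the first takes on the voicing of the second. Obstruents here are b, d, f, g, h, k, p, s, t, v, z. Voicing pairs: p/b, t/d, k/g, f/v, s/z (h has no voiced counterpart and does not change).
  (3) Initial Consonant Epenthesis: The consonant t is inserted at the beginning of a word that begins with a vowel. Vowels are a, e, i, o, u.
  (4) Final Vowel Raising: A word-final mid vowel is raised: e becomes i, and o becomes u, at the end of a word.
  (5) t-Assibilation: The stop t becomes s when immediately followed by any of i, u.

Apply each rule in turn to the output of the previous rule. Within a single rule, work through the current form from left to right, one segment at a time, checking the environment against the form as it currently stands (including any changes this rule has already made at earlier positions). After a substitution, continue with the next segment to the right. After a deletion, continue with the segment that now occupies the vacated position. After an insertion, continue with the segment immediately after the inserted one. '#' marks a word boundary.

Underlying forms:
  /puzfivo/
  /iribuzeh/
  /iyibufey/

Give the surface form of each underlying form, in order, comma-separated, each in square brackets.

[pusfivu], [siribuzeh], [siyibufey]

/puzfivo/:
  (1) Geminate Reduction: no change — [puzfivo]
  (2) Regressive Voicing Assimilation: [puzfivo] → [pusfivo]
  (3) Initial Consonant Epenthesis: no change — [pusfivo]
  (4) Final Vowel Raising: [pusfivo] → [pusfivu]
  (5) t-Assibilation: no change — [pusfivu]
/iribuzeh/:
  (1) Geminate Reduction: no change — [iribuzeh]
  (2) Regressive Voicing Assimilation: no change — [iribuzeh]
  (3) Initial Consonant Epenthesis: [iribuzeh] → [tiribuzeh]
  (4) Final Vowel Raising: no change — [tiribuzeh]
  (5) t-Assibilation: [tiribuzeh] → [siribuzeh]
/iyibufey/:
  (1) Geminate Reduction: no change — [iyibufey]
  (2) Regressive Voicing Assimilation: no change — [iyibufey]
  (3) Initial Consonant Epenthesis: [iyibufey] → [tiyibufey]
  (4) Final Vowel Raising: no change — [tiyibufey]
  (5) t-Assibilation: [tiyibufey] → [siyibufey]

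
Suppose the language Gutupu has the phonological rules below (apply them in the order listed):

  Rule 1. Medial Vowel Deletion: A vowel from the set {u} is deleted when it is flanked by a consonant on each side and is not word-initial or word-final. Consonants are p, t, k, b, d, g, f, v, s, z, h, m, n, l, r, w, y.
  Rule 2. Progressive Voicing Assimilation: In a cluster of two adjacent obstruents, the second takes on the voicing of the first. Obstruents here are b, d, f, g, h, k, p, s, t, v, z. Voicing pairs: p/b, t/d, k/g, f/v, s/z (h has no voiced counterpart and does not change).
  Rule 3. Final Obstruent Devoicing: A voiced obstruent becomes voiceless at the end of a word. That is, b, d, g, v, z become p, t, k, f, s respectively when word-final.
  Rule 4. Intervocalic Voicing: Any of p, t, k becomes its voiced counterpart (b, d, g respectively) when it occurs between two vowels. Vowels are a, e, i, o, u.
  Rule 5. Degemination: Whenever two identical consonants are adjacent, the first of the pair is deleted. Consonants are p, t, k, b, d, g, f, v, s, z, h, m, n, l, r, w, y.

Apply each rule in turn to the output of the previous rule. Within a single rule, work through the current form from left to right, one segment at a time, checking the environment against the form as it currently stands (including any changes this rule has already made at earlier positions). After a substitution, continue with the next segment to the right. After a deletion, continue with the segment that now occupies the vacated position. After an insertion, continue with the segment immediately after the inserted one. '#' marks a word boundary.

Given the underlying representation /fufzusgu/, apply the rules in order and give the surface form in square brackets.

[fsku]

Rule 1 Medial Vowel Deletion: [fufzusgu] → [ffzsgu]
Rule 2 Progressive Voicing Assimilation: [ffzsgu] → [ffssku]
Rule 3 Final Obstruent Devoicing: no change — [ffssku]
Rule 4 Intervocalic Voicing: no change — [ffssku]
Rule 5 Degemination: [ffssku] → [fsku]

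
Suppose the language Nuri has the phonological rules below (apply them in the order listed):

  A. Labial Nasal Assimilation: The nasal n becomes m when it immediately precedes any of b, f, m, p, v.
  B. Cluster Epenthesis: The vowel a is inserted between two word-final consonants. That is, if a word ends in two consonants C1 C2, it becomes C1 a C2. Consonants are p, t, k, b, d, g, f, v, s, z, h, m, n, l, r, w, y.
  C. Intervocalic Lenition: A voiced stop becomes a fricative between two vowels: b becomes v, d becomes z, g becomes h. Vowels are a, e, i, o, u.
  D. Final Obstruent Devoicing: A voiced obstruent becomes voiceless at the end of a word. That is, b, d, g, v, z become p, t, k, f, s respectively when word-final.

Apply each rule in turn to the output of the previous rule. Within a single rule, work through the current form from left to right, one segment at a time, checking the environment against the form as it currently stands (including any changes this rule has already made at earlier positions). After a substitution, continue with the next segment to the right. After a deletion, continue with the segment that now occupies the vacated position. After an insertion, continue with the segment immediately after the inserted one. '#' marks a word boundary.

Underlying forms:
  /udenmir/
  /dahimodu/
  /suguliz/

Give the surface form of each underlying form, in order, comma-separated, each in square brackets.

/udenmir/:
  A Labial Nasal Assimilation: [udenmir] → [udemmir]
  B Cluster Epenthesis: no change — [udemmir]
  C Intervocalic Lenition: [udemmir] → [uzemmir]
  D Final Obstruent Devoicing: no change — [uzemmir]
/dahimodu/:
  A Labial Nasal Assimilation: no change — [dahimodu]
  B Cluster Epenthesis: no change — [dahimodu]
  C Intervocalic Lenition: [dahimodu] → [dahimozu]
  D Final Obstruent Devoicing: no change — [dahimozu]
/suguliz/:
  A Labial Nasal Assimilation: no change — [suguliz]
  B Cluster Epenthesis: no change — [suguliz]
  C Intervocalic Lenition: [suguliz] → [suhuliz]
  D Final Obstruent Devoicing: [suhuliz] → [suhulis]

[uzemmir], [dahimozu], [suhulis]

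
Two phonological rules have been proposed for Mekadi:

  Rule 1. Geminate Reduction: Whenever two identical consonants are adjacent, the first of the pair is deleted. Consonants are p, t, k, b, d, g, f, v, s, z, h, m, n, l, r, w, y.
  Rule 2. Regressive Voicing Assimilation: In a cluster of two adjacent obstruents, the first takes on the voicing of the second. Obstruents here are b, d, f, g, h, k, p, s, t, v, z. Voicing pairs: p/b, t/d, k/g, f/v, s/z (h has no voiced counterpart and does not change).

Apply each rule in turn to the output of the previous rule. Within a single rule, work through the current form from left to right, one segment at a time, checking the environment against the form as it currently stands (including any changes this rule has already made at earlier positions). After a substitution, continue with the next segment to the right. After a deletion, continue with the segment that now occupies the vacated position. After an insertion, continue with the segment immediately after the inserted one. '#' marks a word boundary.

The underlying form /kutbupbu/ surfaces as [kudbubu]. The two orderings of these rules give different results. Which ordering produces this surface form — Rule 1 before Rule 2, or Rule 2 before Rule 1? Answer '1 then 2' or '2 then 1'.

2 then 1

Order 1 then 2:
  1 Geminate Reduction: no change — [kutbupbu]
  2 Regressive Voicing Assimilation: [kutbupbu] → [kudbubbu]
  result: [kudbubbu]
Order 2 then 1:
  2 Regressive Voicing Assimilation: [kutbupbu] → [kudbubbu]
  1 Geminate Reduction: [kudbubbu] → [kudbubu]
  result: [kudbubu]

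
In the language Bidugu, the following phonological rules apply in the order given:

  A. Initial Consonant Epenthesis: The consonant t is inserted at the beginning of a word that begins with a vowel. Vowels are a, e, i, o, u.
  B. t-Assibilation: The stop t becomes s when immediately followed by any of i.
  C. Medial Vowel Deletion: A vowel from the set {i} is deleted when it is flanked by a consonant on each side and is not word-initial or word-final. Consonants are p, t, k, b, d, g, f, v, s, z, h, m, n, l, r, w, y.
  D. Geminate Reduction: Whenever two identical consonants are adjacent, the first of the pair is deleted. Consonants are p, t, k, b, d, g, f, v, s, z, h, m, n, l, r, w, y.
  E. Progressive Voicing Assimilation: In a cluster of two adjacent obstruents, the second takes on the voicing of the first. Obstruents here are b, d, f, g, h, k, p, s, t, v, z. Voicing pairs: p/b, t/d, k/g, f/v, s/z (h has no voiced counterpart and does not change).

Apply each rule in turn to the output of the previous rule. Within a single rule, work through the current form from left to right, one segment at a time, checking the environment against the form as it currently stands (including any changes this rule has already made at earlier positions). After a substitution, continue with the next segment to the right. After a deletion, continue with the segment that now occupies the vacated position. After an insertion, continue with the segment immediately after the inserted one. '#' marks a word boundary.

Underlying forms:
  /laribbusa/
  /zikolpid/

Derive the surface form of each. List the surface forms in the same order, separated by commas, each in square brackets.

/laribbusa/:
  A Initial Consonant Epenthesis: no change — [laribbusa]
  B t-Assibilation: no change — [laribbusa]
  C Medial Vowel Deletion: [laribbusa] → [larbbusa]
  D Geminate Reduction: [larbbusa] → [larbusa]
  E Progressive Voicing Assimilation: no change — [larbusa]
/zikolpid/:
  A Initial Consonant Epenthesis: no change — [zikolpid]
  B t-Assibilation: no change — [zikolpid]
  C Medial Vowel Deletion: [zikolpid] → [zkolpd]
  D Geminate Reduction: no change — [zkolpd]
  E Progressive Voicing Assimilation: [zkolpd] → [zgolpt]

[larbusa], [zgolpt]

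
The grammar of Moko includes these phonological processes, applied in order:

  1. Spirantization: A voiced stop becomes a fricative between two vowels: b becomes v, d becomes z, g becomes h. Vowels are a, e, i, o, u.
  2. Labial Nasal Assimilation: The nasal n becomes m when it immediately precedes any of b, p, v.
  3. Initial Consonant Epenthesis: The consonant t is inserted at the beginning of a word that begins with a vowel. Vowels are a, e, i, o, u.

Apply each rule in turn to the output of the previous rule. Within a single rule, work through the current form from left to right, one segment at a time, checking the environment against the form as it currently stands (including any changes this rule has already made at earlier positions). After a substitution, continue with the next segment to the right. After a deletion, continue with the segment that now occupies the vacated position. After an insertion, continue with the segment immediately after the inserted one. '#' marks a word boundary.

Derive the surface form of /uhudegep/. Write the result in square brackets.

1 Spirantization: [uhudegep] → [uhuzehep]
2 Labial Nasal Assimilation: no change — [uhuzehep]
3 Initial Consonant Epenthesis: [uhuzehep] → [tuhuzehep]

[tuhuzehep]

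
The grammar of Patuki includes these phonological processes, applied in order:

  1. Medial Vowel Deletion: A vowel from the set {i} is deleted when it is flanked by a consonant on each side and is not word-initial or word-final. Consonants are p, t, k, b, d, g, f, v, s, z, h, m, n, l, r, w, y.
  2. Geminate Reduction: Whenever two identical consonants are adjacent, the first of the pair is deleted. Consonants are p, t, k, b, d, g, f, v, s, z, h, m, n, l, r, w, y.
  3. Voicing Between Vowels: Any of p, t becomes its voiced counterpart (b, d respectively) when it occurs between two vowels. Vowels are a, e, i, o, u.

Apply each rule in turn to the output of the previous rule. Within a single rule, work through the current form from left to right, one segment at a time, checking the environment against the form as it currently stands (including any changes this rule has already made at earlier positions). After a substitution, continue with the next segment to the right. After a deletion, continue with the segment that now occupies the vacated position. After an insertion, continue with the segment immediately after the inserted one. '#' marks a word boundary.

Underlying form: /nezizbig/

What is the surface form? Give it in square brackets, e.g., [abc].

1 Medial Vowel Deletion: [nezizbig] → [nezzbg]
2 Geminate Reduction: [nezzbg] → [nezbg]
3 Voicing Between Vowels: no change — [nezbg]

[nezbg]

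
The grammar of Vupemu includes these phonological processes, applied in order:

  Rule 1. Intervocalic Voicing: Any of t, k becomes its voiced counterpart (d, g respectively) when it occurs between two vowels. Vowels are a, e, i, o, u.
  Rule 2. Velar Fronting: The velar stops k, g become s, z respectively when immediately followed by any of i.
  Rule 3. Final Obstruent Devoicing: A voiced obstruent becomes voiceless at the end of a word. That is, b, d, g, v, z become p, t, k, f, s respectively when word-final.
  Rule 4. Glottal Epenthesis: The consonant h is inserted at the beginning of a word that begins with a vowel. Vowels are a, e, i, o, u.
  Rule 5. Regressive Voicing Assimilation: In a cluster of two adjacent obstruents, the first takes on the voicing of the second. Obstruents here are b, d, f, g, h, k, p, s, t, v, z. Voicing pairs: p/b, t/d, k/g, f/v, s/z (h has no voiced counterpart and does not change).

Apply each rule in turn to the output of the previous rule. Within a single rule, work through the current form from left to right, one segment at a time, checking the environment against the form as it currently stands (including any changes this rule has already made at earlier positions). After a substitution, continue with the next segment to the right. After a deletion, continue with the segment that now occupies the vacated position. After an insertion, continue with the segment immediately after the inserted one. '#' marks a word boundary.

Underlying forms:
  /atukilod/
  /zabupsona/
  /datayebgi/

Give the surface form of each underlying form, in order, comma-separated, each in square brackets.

[haduzilot], [zabupsona], [dadayebzi]

/atukilod/:
  Rule 1 Intervocalic Voicing: [atukilod] → [adugilod]
  Rule 2 Velar Fronting: [adugilod] → [aduzilod]
  Rule 3 Final Obstruent Devoicing: [aduzilod] → [aduzilot]
  Rule 4 Glottal Epenthesis: [aduzilot] → [haduzilot]
  Rule 5 Regressive Voicing Assimilation: no change — [haduzilot]
/zabupsona/:
  Rule 1 Intervocalic Voicing: no change — [zabupsona]
  Rule 2 Velar Fronting: no change — [zabupsona]
  Rule 3 Final Obstruent Devoicing: no change — [zabupsona]
  Rule 4 Glottal Epenthesis: no change — [zabupsona]
  Rule 5 Regressive Voicing Assimilation: no change — [zabupsona]
/datayebgi/:
  Rule 1 Intervocalic Voicing: [datayebgi] → [dadayebgi]
  Rule 2 Velar Fronting: [dadayebgi] → [dadayebzi]
  Rule 3 Final Obstruent Devoicing: no change — [dadayebzi]
  Rule 4 Glottal Epenthesis: no change — [dadayebzi]
  Rule 5 Regressive Voicing Assimilation: no change — [dadayebzi]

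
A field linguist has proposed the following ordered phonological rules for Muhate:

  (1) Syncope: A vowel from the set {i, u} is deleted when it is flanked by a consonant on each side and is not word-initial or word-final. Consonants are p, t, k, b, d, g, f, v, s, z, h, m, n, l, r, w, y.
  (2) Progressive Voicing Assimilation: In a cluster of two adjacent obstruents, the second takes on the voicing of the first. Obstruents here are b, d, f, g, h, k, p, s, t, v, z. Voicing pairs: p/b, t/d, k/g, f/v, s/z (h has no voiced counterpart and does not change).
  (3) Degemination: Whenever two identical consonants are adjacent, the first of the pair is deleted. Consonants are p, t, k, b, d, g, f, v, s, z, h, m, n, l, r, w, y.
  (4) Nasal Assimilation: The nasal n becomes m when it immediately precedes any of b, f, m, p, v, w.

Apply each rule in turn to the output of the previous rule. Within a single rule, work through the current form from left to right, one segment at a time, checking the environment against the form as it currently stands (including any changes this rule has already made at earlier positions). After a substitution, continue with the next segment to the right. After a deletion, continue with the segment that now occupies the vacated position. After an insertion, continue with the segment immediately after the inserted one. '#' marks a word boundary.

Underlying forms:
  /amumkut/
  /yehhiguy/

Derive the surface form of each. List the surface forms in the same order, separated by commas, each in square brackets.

/amumkut/:
  (1) Syncope: [amumkut] → [ammkt]
  (2) Progressive Voicing Assimilation: no change — [ammkt]
  (3) Degemination: [ammkt] → [amkt]
  (4) Nasal Assimilation: no change — [amkt]
/yehhiguy/:
  (1) Syncope: [yehhiguy] → [yehhgy]
  (2) Progressive Voicing Assimilation: [yehhgy] → [yehhky]
  (3) Degemination: [yehhky] → [yehky]
  (4) Nasal Assimilation: no change — [yehky]

[amkt], [yehky]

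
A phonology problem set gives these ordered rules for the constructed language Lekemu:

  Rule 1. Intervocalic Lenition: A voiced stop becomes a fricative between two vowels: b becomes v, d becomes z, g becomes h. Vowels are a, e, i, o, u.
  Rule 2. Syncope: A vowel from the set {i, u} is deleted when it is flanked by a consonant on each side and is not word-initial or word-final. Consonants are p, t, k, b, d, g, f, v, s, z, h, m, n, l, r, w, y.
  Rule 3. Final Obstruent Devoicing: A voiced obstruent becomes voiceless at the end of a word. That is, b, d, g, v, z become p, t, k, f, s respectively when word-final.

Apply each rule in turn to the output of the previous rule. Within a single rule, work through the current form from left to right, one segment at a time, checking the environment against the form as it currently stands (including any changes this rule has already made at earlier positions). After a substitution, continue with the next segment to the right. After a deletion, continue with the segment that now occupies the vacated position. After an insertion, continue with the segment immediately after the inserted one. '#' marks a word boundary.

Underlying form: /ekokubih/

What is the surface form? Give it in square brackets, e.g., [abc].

[ekokvh]

Rule 1 Intervocalic Lenition: [ekokubih] → [ekokuvih]
Rule 2 Syncope: [ekokuvih] → [ekokvh]
Rule 3 Final Obstruent Devoicing: no change — [ekokvh]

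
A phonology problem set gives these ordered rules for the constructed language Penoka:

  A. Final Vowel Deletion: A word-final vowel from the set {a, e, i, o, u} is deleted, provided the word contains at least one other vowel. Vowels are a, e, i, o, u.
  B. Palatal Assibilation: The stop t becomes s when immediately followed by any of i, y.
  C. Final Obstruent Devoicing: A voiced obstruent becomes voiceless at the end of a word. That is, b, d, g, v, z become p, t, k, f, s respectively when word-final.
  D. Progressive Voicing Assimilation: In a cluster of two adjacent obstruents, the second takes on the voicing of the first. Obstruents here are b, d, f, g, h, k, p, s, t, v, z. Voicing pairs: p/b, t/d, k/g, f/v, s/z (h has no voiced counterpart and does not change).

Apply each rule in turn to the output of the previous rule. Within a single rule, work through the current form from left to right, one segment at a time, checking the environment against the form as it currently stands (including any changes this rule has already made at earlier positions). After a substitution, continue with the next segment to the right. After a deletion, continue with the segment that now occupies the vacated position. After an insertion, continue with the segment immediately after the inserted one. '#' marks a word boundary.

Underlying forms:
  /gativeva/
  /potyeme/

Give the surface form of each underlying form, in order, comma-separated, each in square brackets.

/gativeva/:
  A Final Vowel Deletion: [gativeva] → [gativev]
  B Palatal Assibilation: [gativev] → [gasivev]
  C Final Obstruent Devoicing: [gasivev] → [gasivef]
  D Progressive Voicing Assimilation: no change — [gasivef]
/potyeme/:
  A Final Vowel Deletion: [potyeme] → [potyem]
  B Palatal Assibilation: [potyem] → [posyem]
  C Final Obstruent Devoicing: no change — [posyem]
  D Progressive Voicing Assimilation: no change — [posyem]

[gasivef], [posyem]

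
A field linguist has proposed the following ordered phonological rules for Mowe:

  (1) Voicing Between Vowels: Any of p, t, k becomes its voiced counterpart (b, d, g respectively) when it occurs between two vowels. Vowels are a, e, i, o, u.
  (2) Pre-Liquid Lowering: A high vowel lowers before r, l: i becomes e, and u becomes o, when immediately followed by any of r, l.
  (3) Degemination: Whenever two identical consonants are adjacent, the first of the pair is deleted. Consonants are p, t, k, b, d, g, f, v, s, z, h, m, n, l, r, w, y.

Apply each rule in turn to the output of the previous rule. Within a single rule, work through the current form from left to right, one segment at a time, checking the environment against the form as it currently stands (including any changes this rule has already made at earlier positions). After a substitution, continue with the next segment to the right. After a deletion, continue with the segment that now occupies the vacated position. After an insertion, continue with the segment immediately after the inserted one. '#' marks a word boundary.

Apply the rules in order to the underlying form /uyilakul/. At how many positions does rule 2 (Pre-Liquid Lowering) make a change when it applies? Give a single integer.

(1) Voicing Between Vowels: [uyilakul] → [uyilagul]
(2) Pre-Liquid Lowering: [uyilagul] → [uyelagol]
(3) Degemination: no change — [uyelagol]
Rule 2 changed 2 position(s).

2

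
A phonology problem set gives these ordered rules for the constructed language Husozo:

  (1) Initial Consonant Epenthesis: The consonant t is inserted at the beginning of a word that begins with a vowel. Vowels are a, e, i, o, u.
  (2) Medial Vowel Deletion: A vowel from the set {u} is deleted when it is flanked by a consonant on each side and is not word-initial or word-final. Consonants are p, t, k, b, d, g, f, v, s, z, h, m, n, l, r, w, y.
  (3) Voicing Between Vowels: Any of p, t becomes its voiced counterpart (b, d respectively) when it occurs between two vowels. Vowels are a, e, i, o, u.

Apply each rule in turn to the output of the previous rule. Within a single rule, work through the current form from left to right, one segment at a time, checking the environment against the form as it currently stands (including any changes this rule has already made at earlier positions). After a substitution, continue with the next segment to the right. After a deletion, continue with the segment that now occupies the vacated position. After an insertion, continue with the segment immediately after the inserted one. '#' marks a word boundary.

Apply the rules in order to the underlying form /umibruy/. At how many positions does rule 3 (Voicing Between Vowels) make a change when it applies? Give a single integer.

(1) Initial Consonant Epenthesis: [umibruy] → [tumibruy]
(2) Medial Vowel Deletion: [tumibruy] → [tmibry]
(3) Voicing Between Vowels: no change — [tmibry]
Rule 3 changed 0 position(s).

0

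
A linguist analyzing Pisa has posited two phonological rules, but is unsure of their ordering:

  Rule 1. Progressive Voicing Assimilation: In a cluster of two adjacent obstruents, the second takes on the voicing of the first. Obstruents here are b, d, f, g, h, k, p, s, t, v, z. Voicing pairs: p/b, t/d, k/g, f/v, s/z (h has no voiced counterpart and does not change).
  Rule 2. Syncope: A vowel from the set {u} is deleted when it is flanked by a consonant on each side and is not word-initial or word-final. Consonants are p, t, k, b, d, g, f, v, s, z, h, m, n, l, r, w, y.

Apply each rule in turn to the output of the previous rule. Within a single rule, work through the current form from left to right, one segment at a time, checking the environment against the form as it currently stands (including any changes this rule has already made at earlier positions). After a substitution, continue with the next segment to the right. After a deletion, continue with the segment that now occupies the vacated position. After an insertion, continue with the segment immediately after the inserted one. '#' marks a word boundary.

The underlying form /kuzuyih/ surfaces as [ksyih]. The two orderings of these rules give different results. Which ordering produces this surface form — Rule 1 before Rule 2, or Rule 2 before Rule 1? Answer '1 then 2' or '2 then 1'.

2 then 1

Order 1 then 2:
  1 Progressive Voicing Assimilation: no change — [kuzuyih]
  2 Syncope: [kuzuyih] → [kzyih]
  result: [kzyih]
Order 2 then 1:
  2 Syncope: [kuzuyih] → [kzyih]
  1 Progressive Voicing Assimilation: [kzyih] → [ksyih]
  result: [ksyih]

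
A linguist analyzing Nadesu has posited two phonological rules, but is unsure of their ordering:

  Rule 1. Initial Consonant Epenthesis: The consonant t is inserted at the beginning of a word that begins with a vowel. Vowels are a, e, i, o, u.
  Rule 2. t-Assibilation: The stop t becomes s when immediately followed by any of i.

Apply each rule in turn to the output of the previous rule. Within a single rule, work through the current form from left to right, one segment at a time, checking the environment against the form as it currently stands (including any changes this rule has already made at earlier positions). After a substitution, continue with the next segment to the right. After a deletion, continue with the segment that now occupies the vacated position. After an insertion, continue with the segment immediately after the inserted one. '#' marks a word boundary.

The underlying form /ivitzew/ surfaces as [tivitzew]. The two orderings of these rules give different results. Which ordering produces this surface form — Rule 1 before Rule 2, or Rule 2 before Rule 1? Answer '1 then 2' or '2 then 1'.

Order 1 then 2:
  1 Initial Consonant Epenthesis: [ivitzew] → [tivitzew]
  2 t-Assibilation: [tivitzew] → [sivitzew]
  result: [sivitzew]
Order 2 then 1:
  2 t-Assibilation: no change — [ivitzew]
  1 Initial Consonant Epenthesis: [ivitzew] → [tivitzew]
  result: [tivitzew]

2 then 1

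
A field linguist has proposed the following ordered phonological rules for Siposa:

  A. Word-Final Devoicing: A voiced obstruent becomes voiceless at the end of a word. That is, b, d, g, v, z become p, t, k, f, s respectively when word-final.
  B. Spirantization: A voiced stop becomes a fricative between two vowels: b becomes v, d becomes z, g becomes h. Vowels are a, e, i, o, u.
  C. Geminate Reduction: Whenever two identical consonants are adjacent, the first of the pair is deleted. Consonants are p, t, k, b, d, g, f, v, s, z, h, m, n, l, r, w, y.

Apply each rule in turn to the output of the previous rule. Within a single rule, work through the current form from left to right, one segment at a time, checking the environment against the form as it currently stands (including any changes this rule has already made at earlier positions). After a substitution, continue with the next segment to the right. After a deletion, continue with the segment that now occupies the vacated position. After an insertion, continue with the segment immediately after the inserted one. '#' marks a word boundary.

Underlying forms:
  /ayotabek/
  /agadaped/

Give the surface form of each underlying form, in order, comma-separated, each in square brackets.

/ayotabek/:
  A Word-Final Devoicing: no change — [ayotabek]
  B Spirantization: [ayotabek] → [ayotavek]
  C Geminate Reduction: no change — [ayotavek]
/agadaped/:
  A Word-Final Devoicing: [agadaped] → [agadapet]
  B Spirantization: [agadapet] → [ahazapet]
  C Geminate Reduction: no change — [ahazapet]

[ayotavek], [ahazapet]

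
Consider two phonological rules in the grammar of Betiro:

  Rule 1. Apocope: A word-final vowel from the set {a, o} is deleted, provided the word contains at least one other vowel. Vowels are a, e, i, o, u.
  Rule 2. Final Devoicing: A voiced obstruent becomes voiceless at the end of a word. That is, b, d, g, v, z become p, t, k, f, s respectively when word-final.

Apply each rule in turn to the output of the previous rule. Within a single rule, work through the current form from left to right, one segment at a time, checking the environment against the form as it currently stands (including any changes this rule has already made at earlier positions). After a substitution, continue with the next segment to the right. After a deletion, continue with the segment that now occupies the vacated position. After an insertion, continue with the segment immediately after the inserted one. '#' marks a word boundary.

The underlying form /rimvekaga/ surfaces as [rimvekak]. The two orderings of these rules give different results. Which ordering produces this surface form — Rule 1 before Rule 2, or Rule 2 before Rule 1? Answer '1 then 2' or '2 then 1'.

1 then 2

Order 1 then 2:
  1 Apocope: [rimvekaga] → [rimvekag]
  2 Final Devoicing: [rimvekag] → [rimvekak]
  result: [rimvekak]
Order 2 then 1:
  2 Final Devoicing: no change — [rimvekaga]
  1 Apocope: [rimvekaga] → [rimvekag]
  result: [rimvekag]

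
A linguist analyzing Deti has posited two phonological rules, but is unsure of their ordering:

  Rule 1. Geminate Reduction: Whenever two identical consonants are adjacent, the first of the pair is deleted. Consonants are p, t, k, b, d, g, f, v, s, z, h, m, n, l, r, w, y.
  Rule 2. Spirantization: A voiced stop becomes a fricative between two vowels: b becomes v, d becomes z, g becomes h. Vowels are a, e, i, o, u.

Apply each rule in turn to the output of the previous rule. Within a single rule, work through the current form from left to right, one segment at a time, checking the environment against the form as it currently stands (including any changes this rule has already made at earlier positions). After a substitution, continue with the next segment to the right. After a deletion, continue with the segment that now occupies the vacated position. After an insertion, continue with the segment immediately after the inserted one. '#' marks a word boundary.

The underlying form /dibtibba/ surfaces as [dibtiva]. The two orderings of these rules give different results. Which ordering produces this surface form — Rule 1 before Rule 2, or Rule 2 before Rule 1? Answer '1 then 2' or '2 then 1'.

1 then 2

Order 1 then 2:
  1 Geminate Reduction: [dibtibba] → [dibtiba]
  2 Spirantization: [dibtiba] → [dibtiva]
  result: [dibtiva]
Order 2 then 1:
  2 Spirantization: no change — [dibtibba]
  1 Geminate Reduction: [dibtibba] → [dibtiba]
  result: [dibtiba]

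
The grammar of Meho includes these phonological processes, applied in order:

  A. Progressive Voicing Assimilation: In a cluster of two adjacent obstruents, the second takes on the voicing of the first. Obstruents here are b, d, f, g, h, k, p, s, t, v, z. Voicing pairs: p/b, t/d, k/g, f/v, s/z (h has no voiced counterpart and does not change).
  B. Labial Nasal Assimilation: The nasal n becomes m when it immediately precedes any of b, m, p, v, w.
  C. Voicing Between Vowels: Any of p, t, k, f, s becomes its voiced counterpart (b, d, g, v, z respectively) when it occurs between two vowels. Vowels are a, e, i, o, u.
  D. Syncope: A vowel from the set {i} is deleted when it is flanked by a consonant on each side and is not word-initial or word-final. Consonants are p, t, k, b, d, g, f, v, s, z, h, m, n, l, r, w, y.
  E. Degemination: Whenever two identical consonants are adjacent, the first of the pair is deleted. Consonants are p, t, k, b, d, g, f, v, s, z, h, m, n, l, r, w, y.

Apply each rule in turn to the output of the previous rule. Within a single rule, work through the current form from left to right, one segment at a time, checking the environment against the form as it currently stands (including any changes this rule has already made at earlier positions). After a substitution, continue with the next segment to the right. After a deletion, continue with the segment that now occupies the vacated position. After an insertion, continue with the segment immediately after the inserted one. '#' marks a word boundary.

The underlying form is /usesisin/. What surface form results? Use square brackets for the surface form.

A Progressive Voicing Assimilation: no change — [usesisin]
B Labial Nasal Assimilation: no change — [usesisin]
C Voicing Between Vowels: [usesisin] → [uzezizin]
D Syncope: [uzezizin] → [uzezzn]
E Degemination: [uzezzn] → [uzezn]

[uzezn]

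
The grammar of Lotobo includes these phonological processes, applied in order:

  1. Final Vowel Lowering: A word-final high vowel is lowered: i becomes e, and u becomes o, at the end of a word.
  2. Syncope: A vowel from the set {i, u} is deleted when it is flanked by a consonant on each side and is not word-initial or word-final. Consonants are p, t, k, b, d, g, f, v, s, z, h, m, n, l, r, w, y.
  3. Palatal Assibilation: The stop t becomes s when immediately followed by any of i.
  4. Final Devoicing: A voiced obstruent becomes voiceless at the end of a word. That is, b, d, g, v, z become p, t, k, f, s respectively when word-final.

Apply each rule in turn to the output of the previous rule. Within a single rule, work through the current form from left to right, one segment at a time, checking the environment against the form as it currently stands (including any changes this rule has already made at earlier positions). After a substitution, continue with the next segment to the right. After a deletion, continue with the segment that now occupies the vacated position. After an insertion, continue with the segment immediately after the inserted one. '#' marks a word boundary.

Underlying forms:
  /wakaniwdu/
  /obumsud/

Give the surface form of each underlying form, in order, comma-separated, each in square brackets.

[wakanwdo], [obmst]

/wakaniwdu/:
  1 Final Vowel Lowering: [wakaniwdu] → [wakaniwdo]
  2 Syncope: [wakaniwdo] → [wakanwdo]
  3 Palatal Assibilation: no change — [wakanwdo]
  4 Final Devoicing: no change — [wakanwdo]
/obumsud/:
  1 Final Vowel Lowering: no change — [obumsud]
  2 Syncope: [obumsud] → [obmsd]
  3 Palatal Assibilation: no change — [obmsd]
  4 Final Devoicing: [obmsd] → [obmst]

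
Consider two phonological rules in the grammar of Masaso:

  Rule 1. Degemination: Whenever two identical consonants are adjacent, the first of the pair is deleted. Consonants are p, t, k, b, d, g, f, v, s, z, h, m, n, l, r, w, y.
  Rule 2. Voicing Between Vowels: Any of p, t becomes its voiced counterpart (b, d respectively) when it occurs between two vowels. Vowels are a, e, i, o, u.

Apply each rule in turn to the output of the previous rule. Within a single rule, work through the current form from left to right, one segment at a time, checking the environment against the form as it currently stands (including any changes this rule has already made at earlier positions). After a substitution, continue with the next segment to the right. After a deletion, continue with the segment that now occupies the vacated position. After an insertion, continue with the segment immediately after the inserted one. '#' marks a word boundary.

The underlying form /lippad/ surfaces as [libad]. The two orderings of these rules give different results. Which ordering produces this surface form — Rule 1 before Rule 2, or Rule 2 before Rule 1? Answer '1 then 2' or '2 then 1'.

Order 1 then 2:
  1 Degemination: [lippad] → [lipad]
  2 Voicing Between Vowels: [lipad] → [libad]
  result: [libad]
Order 2 then 1:
  2 Voicing Between Vowels: no change — [lippad]
  1 Degemination: [lippad] → [lipad]
  result: [lipad]

1 then 2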